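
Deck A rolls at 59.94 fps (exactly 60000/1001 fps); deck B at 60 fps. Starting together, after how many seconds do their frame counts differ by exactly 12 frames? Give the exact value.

200.2 seconds

The gap grows by |60 − 60000/1001| = 60/1001 frames per second.
Time for a 12-frame gap: 12 ÷ (60/1001) = 200.2 s.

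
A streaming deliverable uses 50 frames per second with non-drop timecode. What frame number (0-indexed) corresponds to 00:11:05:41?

frame 33291

Total seconds to the label: (0 × 3600 + 11 × 60 + 5) = 665.
Frame index = 665 × 50 + 41 = 33291.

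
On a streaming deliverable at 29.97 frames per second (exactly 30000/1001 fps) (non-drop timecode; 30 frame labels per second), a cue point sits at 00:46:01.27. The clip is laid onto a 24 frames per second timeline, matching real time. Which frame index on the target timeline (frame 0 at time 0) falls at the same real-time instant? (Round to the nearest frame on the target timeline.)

frame 66352

Source frame index: (0×3600 + 46×60 + 1) × 30 + 27 = 82857.
Real time: 82857 / (30000/1001) = 27646619/10000 s.
Target frame: (27646619/10000) × (24) = 82939857/1250 ≈ 66351.886 → 66352.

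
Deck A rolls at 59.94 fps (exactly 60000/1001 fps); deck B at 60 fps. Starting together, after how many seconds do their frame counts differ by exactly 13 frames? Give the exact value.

The gap grows by |60 − 60000/1001| = 60/1001 frames per second.
Time for a 13-frame gap: 13 ÷ (60/1001) = 13013/60 s.

13013/60 seconds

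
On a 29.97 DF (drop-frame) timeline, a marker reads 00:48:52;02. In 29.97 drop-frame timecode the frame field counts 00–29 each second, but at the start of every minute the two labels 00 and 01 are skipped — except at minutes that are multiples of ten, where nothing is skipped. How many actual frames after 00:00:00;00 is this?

As if non-drop at 30 labels/s: (0 × 3600 + 48 × 60 + 52) × 30 + 2 = 87962.
Minute boundaries passed: 48; those not divisible by 10: 48 − 4 = 44; dropped labels = 2 × 44 = 88.
Actual frame index = 87962 − 88 = 87874.

87874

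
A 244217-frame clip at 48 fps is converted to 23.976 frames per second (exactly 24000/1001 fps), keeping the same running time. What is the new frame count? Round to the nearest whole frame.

Frames at target rate = 244217 × (24000/1001) / (48) = 122108500/1001 ≈ 121986.513.
Nearest whole frame: 121987.

121987 frames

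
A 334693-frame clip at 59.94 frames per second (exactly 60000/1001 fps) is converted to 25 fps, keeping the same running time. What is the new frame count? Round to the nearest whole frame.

Frames at target rate = 334693 × (25) / (60000/1001) = 335027693/2400 ≈ 139594.872.
Nearest whole frame: 139595.

139595 frames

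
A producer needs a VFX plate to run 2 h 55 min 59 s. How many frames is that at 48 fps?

2 h 55 min 59 s = 10559 s.
Frames = 10559 × 48 = 506832.

506832 frames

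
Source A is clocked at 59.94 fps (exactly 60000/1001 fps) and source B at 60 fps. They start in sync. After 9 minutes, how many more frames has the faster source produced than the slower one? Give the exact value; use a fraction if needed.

9 min = 540 s.
A emits 60000/1001 × 540 = 32400000/1001 frames; B emits 60 × 540 = 32400.
Difference = 32400/1001 frames (≈ 32.3676); B is ahead of A.

32400/1001 frames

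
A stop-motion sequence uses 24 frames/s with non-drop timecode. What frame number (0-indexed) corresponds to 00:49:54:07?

Total seconds to the label: (0 × 3600 + 49 × 60 + 54) = 2994.
Frame index = 2994 × 24 + 7 = 71863.

71863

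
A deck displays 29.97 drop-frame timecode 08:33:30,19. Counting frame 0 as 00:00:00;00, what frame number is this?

As if non-drop at 30 labels/s: (8 × 3600 + 33 × 60 + 30) × 30 + 19 = 924319.
Minute boundaries passed: 513; those not divisible by 10: 513 − 51 = 462; dropped labels = 2 × 462 = 924.
Actual frame index = 924319 − 924 = 923395.

923395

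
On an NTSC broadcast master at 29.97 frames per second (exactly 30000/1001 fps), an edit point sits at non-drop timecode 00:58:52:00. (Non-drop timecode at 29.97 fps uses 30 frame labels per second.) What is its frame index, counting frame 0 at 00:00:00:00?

Total seconds to the label: (0 × 3600 + 58 × 60 + 52) = 3532.
Frame index = 3532 × 30 + 0 = 105960.

frame 105960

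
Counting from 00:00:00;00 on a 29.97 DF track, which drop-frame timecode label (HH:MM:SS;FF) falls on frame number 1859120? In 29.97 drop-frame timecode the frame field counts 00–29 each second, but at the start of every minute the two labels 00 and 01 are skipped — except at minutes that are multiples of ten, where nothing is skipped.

Ten DF minutes hold 17982 frames, so frame 1859120 lies in block 103 (frames 1852146–1870127) with 6974 frames into that block.
The block's first minute is 1800 frames and the rest 1798 each; 6974 frames reaches minute 3, so 103 × 18 + 3 × 2 = 1860 labels have been skipped so far.
Adding those back, label number 1859120 + 1860 = 1860980 at 30 labels/s is 62032 s + 20 f = 17 h 13 min 52 s frame 20, i.e. 17:13:52;20.

17:13:52;20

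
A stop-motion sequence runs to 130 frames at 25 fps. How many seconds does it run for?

Running time = 130 / (25) = 5.2 s.

5.2 seconds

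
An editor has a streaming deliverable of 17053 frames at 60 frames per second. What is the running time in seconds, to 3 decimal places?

Running time = 17053 × 1/60 = 17053/60 s ≈ 284.217 s.

284.217 seconds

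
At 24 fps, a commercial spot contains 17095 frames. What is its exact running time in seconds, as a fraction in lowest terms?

Running time = 17095 ÷ (24) = 17095 × 1/24 = 17095/24 s.

17095/24 seconds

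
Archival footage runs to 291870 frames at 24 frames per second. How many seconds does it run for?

Running time = 291870 / (24) = 12161.25 s.

12161.25 seconds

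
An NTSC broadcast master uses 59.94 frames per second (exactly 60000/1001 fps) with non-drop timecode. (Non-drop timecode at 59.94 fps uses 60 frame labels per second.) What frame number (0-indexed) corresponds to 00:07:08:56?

Total seconds to the label: (0 × 3600 + 7 × 60 + 8) = 428.
Frame index = 428 × 60 + 56 = 25736.

frame 25736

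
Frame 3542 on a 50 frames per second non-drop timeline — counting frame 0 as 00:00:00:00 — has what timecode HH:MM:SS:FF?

00:01:10:42

3542 ÷ 50 = 70 full seconds, remainder 42 frames.
70 s = 0 h 1 min 10 s.
Timecode: 00:01:10:42.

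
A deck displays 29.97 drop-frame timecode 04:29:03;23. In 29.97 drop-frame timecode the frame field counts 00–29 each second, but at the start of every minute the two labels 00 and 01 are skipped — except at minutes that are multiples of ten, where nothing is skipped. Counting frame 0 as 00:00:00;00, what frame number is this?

483827

As if non-drop at 30 labels/s: (4 × 3600 + 29 × 60 + 3) × 30 + 23 = 484313.
Minute boundaries passed: 269; those not divisible by 10: 269 − 26 = 243; dropped labels = 2 × 243 = 486.
Actual frame index = 484313 − 486 = 483827.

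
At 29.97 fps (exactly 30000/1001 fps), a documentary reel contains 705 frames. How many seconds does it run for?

Running time = 705 / (30000/1001) = 23.5235 s.

23.5235 seconds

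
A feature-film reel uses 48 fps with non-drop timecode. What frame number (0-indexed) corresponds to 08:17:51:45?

1433853

Total seconds to the label: (8 × 3600 + 17 × 60 + 51) = 29871.
Frame index = 29871 × 48 + 45 = 1433853.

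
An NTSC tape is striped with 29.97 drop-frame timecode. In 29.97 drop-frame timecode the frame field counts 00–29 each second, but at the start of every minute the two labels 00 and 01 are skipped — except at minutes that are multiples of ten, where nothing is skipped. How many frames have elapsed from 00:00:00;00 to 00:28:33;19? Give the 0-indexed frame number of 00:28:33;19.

51357

As if non-drop at 30 labels/s: (0 × 3600 + 28 × 60 + 33) × 30 + 19 = 51409.
Minute boundaries passed: 28; those not divisible by 10: 28 − 2 = 26; dropped labels = 2 × 26 = 52.
Actual frame index = 51409 − 52 = 51357.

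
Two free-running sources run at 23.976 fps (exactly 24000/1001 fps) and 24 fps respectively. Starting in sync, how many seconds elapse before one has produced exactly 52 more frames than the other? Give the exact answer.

The gap grows by |24 − 24000/1001| = 24/1001 frames per second.
Time for a 52-frame gap: 52 ÷ (24/1001) = 13013/6 s.

13013/6 seconds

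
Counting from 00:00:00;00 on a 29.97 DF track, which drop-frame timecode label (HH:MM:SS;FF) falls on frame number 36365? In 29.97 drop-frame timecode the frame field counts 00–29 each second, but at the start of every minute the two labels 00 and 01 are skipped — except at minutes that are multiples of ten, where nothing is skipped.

Each 10-minute DF block holds 10 × 60 × 30 − 9 × 2 = 17982 frames. 36365 ÷ 17982 → 2 full blocks, remainder 401.
Within the partial block the first minute is 1800 frames and each further minute 1798, so 0 further minute boundaries passed. Total skipped labels = 18 × 2 + 2 × 0 = 36.
Non-drop label index = 36365 + 36 = 36401; at 30 labels/s that is 00:20:13:11, i.e. DF 00:20:13;11.

00:20:13;11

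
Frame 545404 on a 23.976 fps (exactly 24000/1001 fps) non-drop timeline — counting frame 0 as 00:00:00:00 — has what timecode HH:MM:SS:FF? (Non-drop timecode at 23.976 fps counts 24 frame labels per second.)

06:18:45:04

545404 ÷ 24 = 22725 full seconds, remainder 4 frames.
22725 s = 6 h 18 min 45 s.
Timecode: 06:18:45:04.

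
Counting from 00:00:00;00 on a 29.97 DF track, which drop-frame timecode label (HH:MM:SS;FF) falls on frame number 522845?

04:50:45;17

Each 10-minute DF block holds 10 × 60 × 30 − 9 × 2 = 17982 frames. 522845 ÷ 17982 → 29 full blocks, remainder 1367.
Within the partial block the first minute is 1800 frames and each further minute 1798, so 0 further minute boundaries passed. Total skipped labels = 18 × 29 + 2 × 0 = 522.
Non-drop label index = 522845 + 522 = 523367; at 30 labels/s that is 04:50:45:17, i.e. DF 04:50:45;17.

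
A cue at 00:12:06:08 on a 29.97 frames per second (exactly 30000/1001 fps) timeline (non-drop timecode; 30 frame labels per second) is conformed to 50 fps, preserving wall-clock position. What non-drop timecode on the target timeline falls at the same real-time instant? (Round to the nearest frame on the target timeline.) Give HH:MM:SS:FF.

Source frame index: (0×3600 + 12×60 + 6) × 30 + 8 = 21788.
Real time: 21788 / (30000/1001) = 5452447/7500 s.
Target frame: (5452447/7500) × (50) = 5452447/150 ≈ 36349.647 → 36350.
At 50 labels/s: frame 36350 → 00:12:07:00.

00:12:07:00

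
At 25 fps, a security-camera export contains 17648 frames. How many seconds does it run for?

Running time = 17648 / (25) = 705.92 s.

705.92 seconds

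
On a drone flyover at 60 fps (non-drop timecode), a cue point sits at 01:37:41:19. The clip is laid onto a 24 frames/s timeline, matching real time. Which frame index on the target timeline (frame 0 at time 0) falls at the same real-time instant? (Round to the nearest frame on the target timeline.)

Source frame index: (1×3600 + 37×60 + 41) × 60 + 19 = 351679.
Real time: 351679 / (60) = 351679/60 s.
Target frame: (351679/60) × (24) = 703358/5 ≈ 140671.600 → 140672.

frame 140672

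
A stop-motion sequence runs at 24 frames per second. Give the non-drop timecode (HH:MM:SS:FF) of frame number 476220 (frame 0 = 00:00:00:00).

476220 ÷ 24 = 19842 full seconds, remainder 12 frames.
19842 s = 5 h 30 min 42 s.
Timecode: 05:30:42:12.

05:30:42:12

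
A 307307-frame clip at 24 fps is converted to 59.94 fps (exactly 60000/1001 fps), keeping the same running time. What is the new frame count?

767500 frames

Target frames = source frames × (target rate / source rate) = 307307 × (60000/1001)/(24) = 307307 × 2500/1001 = 767500.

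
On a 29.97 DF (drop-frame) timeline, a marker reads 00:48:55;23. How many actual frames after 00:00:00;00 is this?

Complete 10-minute blocks: 4, each 17982 frames → 71928.
Remaining 8 whole minutes in the current block: 1800 + 7 × 1798 = 14386 frames.
Within the current minute: 55 × 30 + 23 − 2 = 1671 (labels ;00/;01 skipped at this minute). Total = 71928 + 14386 + 1671 = 87985.

87985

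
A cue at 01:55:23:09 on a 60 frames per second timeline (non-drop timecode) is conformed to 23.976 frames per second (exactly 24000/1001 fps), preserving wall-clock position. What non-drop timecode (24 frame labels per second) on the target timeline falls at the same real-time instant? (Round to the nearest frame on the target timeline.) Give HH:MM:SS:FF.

Source frame index: (1×3600 + 55×60 + 23) × 60 + 9 = 415389.
Real time: 415389 / (60) = 138463/20 s.
Target frame: (138463/20) × (24000/1001) = 12781200/77 ≈ 165989.610 → 165990.
At 24 labels/s: frame 165990 → 01:55:16:06.

01:55:16:06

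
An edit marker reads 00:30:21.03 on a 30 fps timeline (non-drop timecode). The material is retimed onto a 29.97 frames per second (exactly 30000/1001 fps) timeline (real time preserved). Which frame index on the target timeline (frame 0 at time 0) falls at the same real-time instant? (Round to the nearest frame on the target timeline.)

frame 54578

Source frame index: (0×3600 + 30×60 + 21) × 30 + 3 = 54633.
Real time: 54633 / (30) = 18211/10 s.
Target frame: (18211/10) × (30000/1001) = 54633000/1001 ≈ 54578.422 → 54578.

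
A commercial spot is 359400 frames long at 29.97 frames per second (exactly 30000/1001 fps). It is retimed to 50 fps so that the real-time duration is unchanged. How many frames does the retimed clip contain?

Target frames = source frames × (target rate / source rate) = 359400 × (50)/(30000/1001) = 359400 × 1001/600 = 599599.

599599 frames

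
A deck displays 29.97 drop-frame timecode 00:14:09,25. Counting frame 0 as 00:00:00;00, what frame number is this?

As if non-drop at 30 labels/s: (0 × 3600 + 14 × 60 + 9) × 30 + 25 = 25495.
Minute boundaries passed: 14; those not divisible by 10: 14 − 1 = 13; dropped labels = 2 × 13 = 26.
Actual frame index = 25495 − 26 = 25469.

25469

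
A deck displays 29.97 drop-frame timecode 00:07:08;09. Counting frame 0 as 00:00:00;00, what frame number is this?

As if non-drop at 30 labels/s: (0 × 3600 + 7 × 60 + 8) × 30 + 9 = 12849.
Minute boundaries passed: 7; those not divisible by 10: 7 − 0 = 7; dropped labels = 2 × 7 = 14.
Actual frame index = 12849 − 14 = 12835.

12835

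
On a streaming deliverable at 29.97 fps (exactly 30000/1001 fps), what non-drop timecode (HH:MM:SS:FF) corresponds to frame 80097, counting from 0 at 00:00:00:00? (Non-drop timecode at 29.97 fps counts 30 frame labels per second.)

80097 ÷ 30 = 2669 full seconds, remainder 27 frames.
2669 s = 0 h 44 min 29 s.
Timecode: 00:44:29:27.

00:44:29:27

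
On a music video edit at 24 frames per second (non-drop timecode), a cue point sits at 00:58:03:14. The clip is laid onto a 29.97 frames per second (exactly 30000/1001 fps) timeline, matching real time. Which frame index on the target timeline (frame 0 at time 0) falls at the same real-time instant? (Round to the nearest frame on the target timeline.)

frame 104403

Source frame index: (0×3600 + 58×60 + 3) × 24 + 14 = 83606.
Real time: 83606 / (24) = 41803/12 s.
Target frame: (41803/12) × (30000/1001) = 104507500/1001 ≈ 104403.097 → 104403.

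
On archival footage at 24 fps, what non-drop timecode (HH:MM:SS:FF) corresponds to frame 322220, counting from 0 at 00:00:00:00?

322220 ÷ 24 = 13425 full seconds, remainder 20 frames.
13425 s = 3 h 43 min 45 s.
Timecode: 03:43:45:20.

03:43:45:20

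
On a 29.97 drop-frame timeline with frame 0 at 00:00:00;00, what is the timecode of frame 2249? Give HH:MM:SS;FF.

00:01:15;01

Each 10-minute DF block holds 10 × 60 × 30 − 9 × 2 = 17982 frames. 2249 ÷ 17982 → 0 full blocks, remainder 2249.
Within the partial block the first minute is 1800 frames and each further minute 1798, so 1 further minute boundary passed. Total skipped labels = 18 × 0 + 2 × 1 = 2.
Non-drop label index = 2249 + 2 = 2251; at 30 labels/s that is 00:01:15:01, i.e. DF 00:01:15;01.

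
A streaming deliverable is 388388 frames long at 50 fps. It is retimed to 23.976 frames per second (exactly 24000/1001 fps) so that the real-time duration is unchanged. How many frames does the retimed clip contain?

Target frames = source frames × (target rate / source rate) = 388388 × (24000/1001)/(50) = 388388 × 480/1001 = 186240.

186240 frames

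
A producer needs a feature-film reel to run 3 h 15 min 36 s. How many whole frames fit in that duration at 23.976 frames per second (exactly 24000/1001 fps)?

3 h 15 min 36 s = 11736 s.
Frames = 11736 × 24000/1001 = 281664000/1001 ≈ 281382.6174.
Complete frames: 281382.

281382 frames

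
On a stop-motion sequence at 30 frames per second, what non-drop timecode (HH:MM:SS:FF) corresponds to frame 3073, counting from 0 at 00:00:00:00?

3073 ÷ 30 = 102 full seconds, remainder 13 frames.
102 s = 0 h 1 min 42 s.
Timecode: 00:01:42:13.

00:01:42:13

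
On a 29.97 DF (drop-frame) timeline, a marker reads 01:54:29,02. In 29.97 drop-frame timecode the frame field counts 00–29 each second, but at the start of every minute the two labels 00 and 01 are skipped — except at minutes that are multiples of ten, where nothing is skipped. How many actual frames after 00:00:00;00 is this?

205866

Complete 10-minute blocks: 11, each 17982 frames → 197802.
Remaining 4 whole minutes in the current block: 1800 + 3 × 1798 = 7194 frames.
Within the current minute: 29 × 30 + 2 − 2 = 870 (labels ;00/;01 skipped at this minute). Total = 197802 + 7194 + 870 = 205866.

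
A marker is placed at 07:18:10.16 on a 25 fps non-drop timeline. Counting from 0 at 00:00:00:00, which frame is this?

657266

Total seconds to the label: (7 × 3600 + 18 × 60 + 10) = 26290.
Frame index = 26290 × 25 + 16 = 657266.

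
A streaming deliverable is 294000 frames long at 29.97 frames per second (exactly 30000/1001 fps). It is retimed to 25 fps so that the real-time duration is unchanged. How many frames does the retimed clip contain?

Target frames = source frames × (target rate / source rate) = 294000 × (25)/(30000/1001) = 294000 × 1001/1200 = 245245.

245245 frames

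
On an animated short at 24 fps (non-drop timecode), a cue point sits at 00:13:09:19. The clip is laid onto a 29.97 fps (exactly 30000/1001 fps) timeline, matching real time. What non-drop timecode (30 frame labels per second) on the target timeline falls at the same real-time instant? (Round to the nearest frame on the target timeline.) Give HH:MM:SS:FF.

00:13:09:00

Source frame index: (0×3600 + 13×60 + 9) × 24 + 19 = 18955.
Real time: 18955 / (24) = 18955/24 s.
Target frame: (18955/24) × (30000/1001) = 23693750/1001 ≈ 23670.080 → 23670.
At 30 labels/s: frame 23670 → 00:13:09:00.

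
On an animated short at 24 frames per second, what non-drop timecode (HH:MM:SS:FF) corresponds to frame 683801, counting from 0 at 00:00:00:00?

07:54:51:17

683801 ÷ 24 = 28491 full seconds, remainder 17 frames.
28491 s = 7 h 54 min 51 s.
Timecode: 07:54:51:17.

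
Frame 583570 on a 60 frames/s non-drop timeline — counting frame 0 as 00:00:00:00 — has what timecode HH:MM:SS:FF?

02:42:06:10

583570 ÷ 60 = 9726 full seconds, remainder 10 frames.
9726 s = 2 h 42 min 6 s.
Timecode: 02:42:06:10.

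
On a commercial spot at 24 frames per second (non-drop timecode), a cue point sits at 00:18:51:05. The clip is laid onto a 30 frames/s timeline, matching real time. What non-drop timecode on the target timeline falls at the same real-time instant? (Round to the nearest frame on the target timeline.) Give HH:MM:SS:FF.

00:18:51:06

Source frame index: (0×3600 + 18×60 + 51) × 24 + 5 = 27149.
Real time: 27149 / (24) = 27149/24 s.
Target frame: (27149/24) × (30) = 135745/4 ≈ 33936.250 → 33936.
At 30 labels/s: frame 33936 → 00:18:51:06.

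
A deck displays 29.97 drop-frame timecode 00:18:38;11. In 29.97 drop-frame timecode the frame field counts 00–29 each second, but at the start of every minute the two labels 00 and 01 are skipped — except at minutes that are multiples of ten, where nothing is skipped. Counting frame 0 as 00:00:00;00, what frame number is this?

As if non-drop at 30 labels/s: (0 × 3600 + 18 × 60 + 38) × 30 + 11 = 33551.
Minute boundaries passed: 18; those not divisible by 10: 18 − 1 = 17; dropped labels = 2 × 17 = 34.
Actual frame index = 33551 − 34 = 33517.

33517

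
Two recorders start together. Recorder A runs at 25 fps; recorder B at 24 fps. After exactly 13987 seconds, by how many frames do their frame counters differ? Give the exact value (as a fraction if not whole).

13987 frames

A emits 25 × 13987 = 349675 frames; B emits 24 × 13987 = 335688.
Difference = 13987 frames; B is behind A.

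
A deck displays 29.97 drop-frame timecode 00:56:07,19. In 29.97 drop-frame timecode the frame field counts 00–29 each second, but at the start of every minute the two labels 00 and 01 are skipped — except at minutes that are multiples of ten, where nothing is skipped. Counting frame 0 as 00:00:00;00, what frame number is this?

100927

Complete 10-minute blocks: 5, each 17982 frames → 89910.
Remaining 6 whole minutes in the current block: 1800 + 5 × 1798 = 10790 frames.
Within the current minute: 7 × 30 + 19 − 2 = 227 (labels ;00/;01 skipped at this minute). Total = 89910 + 10790 + 227 = 100927.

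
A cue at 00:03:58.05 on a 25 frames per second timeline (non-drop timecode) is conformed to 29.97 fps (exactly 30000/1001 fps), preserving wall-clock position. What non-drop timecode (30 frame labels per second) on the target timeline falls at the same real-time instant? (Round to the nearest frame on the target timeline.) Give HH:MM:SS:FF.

00:03:57:29

Source frame index: (0×3600 + 3×60 + 58) × 25 + 5 = 5955.
Real time: 5955 / (25) = 1191/5 s.
Target frame: (1191/5) × (30000/1001) = 7146000/1001 ≈ 7138.861 → 7139.
At 30 labels/s: frame 7139 → 00:03:57:29.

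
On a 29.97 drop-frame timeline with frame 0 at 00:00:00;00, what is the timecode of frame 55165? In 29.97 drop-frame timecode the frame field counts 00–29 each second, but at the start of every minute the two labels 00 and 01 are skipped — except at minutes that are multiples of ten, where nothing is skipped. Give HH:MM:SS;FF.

00:30:40;19

Each 10-minute DF block holds 10 × 60 × 30 − 9 × 2 = 17982 frames. 55165 ÷ 17982 → 3 full blocks, remainder 1219.
Within the partial block the first minute is 1800 frames and each further minute 1798, so 0 further minute boundaries passed. Total skipped labels = 18 × 3 + 2 × 0 = 54.
Non-drop label index = 55165 + 54 = 55219; at 30 labels/s that is 00:30:40:19, i.e. DF 00:30:40;19.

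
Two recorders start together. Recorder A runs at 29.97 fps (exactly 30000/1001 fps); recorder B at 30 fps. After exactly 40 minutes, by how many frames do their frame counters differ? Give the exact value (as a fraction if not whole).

72000/1001 frames

40 min = 2400 s.
A emits 30000/1001 × 2400 = 72000000/1001 frames; B emits 30 × 2400 = 72000.
Difference = 72000/1001 frames (≈ 71.9281); B is ahead of A.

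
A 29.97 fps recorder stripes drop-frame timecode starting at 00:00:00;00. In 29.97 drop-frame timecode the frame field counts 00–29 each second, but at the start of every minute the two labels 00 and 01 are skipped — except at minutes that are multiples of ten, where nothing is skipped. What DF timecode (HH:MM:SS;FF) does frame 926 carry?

Each 10-minute DF block holds 10 × 60 × 30 − 9 × 2 = 17982 frames. 926 ÷ 17982 → 0 full blocks, remainder 926.
Within the partial block the first minute is 1800 frames and each further minute 1798, so 0 further minute boundaries passed. Total skipped labels = 18 × 0 + 2 × 0 = 0.
Non-drop label index = 926 + 0 = 926; at 30 labels/s that is 00:00:30:26, i.e. DF 00:00:30;26.

00:00:30;26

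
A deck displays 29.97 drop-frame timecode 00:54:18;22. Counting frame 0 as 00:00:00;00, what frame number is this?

97664

As if non-drop at 30 labels/s: (0 × 3600 + 54 × 60 + 18) × 30 + 22 = 97762.
Minute boundaries passed: 54; those not divisible by 10: 54 − 5 = 49; dropped labels = 2 × 49 = 98.
Actual frame index = 97762 − 98 = 97664.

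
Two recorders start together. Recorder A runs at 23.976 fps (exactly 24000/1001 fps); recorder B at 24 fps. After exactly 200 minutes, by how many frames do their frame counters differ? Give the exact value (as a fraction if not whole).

200 min = 12000 s.
A emits 24000/1001 × 12000 = 288000000/1001 frames; B emits 24 × 12000 = 288000.
Difference = 288000/1001 frames (≈ 287.7123); B is ahead of A.

288000/1001 frames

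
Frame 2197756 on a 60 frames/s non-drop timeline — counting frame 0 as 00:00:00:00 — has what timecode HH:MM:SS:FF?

2197756 ÷ 60 = 36629 full seconds, remainder 16 frames.
36629 s = 10 h 10 min 29 s.
Timecode: 10:10:29:16.

10:10:29:16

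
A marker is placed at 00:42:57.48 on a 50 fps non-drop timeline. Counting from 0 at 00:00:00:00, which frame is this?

Total seconds to the label: (0 × 3600 + 42 × 60 + 57) = 2577.
Frame index = 2577 × 50 + 48 = 128898.

128898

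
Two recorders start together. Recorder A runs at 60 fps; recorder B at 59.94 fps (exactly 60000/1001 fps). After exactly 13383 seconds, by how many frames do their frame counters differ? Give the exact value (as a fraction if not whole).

802980/1001 frames

A emits 60 × 13383 = 802980 frames; B emits 60000/1001 × 13383 = 802980000/1001.
Difference = 802980/1001 frames (≈ 802.1778); B is behind A.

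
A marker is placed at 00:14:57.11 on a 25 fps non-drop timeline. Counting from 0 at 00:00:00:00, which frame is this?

Total seconds to the label: (0 × 3600 + 14 × 60 + 57) = 897.
Frame index = 897 × 25 + 11 = 22436.

frame 22436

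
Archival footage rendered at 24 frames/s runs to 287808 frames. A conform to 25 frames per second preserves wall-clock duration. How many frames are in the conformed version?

299800 frames

Target frames = source frames × (target rate / source rate) = 287808 × (25)/(24) = 287808 × 25/24 = 299800.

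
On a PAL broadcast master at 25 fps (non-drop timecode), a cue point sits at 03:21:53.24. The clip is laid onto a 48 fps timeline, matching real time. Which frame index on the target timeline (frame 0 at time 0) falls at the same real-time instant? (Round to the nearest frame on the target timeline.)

frame 581470

Source frame index: (3×3600 + 21×60 + 53) × 25 + 24 = 302849.
Real time: 302849 / (25) = 302849/25 s.
Target frame: (302849/25) × (48) = 14536752/25 ≈ 581470.080 → 581470.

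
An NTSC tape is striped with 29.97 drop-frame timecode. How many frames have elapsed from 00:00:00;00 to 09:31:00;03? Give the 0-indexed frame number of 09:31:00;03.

Complete 10-minute blocks: 57, each 17982 frames → 1024974.
Remaining 1 whole minute in the current block: 1800 + 0 × 1798 = 1800 frames.
Within the current minute: 0 × 30 + 3 − 2 = 1 (labels ;00/;01 skipped at this minute). Total = 1024974 + 1800 + 1 = 1026775.

1026775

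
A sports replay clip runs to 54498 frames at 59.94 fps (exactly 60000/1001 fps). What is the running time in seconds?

Running time = 54498 / (60000/1001) = 909.2083 s.

909.2083 seconds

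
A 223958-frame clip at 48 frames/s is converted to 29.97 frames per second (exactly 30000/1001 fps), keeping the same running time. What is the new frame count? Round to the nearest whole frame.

139834 frames

Frames at target rate = 223958 × (30000/1001) / (48) = 19996250/143 ≈ 139833.916.
Nearest whole frame: 139834.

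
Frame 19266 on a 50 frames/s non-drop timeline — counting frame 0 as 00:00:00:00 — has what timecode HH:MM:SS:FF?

00:06:25:16

19266 ÷ 50 = 385 full seconds, remainder 16 frames.
385 s = 0 h 6 min 25 s.
Timecode: 00:06:25:16.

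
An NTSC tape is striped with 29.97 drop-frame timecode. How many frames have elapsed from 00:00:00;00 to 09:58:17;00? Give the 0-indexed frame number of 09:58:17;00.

1075832

Complete 10-minute blocks: 59, each 17982 frames → 1060938.
Remaining 8 whole minutes in the current block: 1800 + 7 × 1798 = 14386 frames.
Within the current minute: 17 × 30 + 0 − 2 = 508 (labels ;00/;01 skipped at this minute). Total = 1060938 + 14386 + 508 = 1075832.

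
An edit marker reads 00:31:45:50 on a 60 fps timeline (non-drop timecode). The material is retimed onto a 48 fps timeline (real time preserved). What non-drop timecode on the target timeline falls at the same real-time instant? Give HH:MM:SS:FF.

Source frame index: (0×3600 + 31×60 + 45) × 60 + 50 = 114350.
Real time: 114350 / (60) = 11435/6 s.
Target frame: (11435/6) × (48) = 91480.
At 48 labels/s: frame 91480 → 00:31:45:40.

00:31:45:40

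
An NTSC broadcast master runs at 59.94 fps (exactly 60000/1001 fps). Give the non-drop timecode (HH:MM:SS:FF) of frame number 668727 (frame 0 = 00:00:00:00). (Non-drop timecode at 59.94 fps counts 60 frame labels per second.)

03:05:45:27

668727 ÷ 60 = 11145 full seconds, remainder 27 frames.
11145 s = 3 h 5 min 45 s.
Timecode: 03:05:45:27.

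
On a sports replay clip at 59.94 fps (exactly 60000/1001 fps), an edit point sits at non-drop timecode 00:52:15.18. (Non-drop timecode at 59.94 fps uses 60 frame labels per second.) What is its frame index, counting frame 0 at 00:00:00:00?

Total seconds to the label: (0 × 3600 + 52 × 60 + 15) = 3135.
Frame index = 3135 × 60 + 18 = 188118.

frame 188118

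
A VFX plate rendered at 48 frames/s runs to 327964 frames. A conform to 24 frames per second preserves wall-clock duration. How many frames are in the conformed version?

163982 frames

Target frames = source frames × (target rate / source rate) = 327964 × (24)/(48) = 327964 × 1/2 = 163982.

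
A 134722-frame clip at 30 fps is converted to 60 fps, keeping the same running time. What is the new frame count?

269444 frames

Target frames = source frames × (target rate / source rate) = 134722 × (60)/(30) = 134722 × 2 = 269444.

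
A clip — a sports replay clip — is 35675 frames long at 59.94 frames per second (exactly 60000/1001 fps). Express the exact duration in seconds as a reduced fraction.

Running time = 35675 ÷ (60000/1001) = 35675 × 1001/60000 = 1428427/2400 s.

1428427/2400 seconds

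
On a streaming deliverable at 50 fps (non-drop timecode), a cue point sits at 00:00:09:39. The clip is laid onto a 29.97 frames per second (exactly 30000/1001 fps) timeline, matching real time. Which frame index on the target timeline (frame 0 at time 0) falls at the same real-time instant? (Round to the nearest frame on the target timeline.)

Source frame index: (0×3600 + 0×60 + 9) × 50 + 39 = 489.
Real time: 489 / (50) = 489/50 s.
Target frame: (489/50) × (30000/1001) = 293400/1001 ≈ 293.107 → 293.

frame 293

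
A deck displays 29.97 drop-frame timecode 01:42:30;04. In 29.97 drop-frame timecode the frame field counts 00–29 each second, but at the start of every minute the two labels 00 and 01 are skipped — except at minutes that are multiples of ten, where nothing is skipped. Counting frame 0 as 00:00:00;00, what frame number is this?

Complete 10-minute blocks: 10, each 17982 frames → 179820.
Remaining 2 whole minutes in the current block: 1800 + 1 × 1798 = 3598 frames.
Within the current minute: 30 × 30 + 4 − 2 = 902 (labels ;00/;01 skipped at this minute). Total = 179820 + 3598 + 902 = 184320.

184320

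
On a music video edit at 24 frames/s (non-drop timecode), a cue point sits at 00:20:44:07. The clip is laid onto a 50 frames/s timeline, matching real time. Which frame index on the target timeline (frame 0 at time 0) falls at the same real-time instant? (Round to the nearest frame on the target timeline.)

Source frame index: (0×3600 + 20×60 + 44) × 24 + 7 = 29863.
Real time: 29863 / (24) = 29863/24 s.
Target frame: (29863/24) × (50) = 746575/12 ≈ 62214.583 → 62215.

frame 62215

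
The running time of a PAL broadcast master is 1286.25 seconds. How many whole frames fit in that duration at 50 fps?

64312 frames

Frames = 1286.25 × 50 = 128625/2 ≈ 64312.5000.
Complete frames: 64312.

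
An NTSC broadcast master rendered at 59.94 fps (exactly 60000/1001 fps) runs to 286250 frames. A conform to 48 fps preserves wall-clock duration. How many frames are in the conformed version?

Target frames = source frames × (target rate / source rate) = 286250 × (48)/(60000/1001) = 286250 × 1001/1250 = 229229.

229229 frames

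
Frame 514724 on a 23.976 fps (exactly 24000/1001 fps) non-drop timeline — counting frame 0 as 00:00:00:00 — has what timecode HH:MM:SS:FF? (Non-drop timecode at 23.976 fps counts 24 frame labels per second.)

514724 ÷ 24 = 21446 full seconds, remainder 20 frames.
21446 s = 5 h 57 min 26 s.
Timecode: 05:57:26:20.

05:57:26:20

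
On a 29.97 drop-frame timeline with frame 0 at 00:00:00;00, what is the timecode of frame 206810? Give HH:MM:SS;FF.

01:55:00;18

Ten DF minutes hold 17982 frames, so frame 206810 lies in block 11 (frames 197802–215783) with 9008 frames into that block.
The block's first minute is 1800 frames and the rest 1798 each; 9008 frames reaches minute 5, so 11 × 18 + 5 × 2 = 208 labels have been skipped so far.
Adding those back, label number 206810 + 208 = 207018 at 30 labels/s is 6900 s + 18 f = 1 h 55 min 0 s frame 18, i.e. 01:55:00;18.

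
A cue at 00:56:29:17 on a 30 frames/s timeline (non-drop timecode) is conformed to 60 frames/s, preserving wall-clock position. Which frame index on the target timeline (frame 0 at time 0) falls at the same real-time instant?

Source frame index: (0×3600 + 56×60 + 29) × 30 + 17 = 101687.
Real time: 101687 / (30) = 101687/30 s.
Target frame: (101687/30) × (60) = 203374.

frame 203374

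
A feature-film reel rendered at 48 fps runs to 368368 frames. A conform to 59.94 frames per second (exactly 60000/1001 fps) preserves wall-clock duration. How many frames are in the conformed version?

Target frames = source frames × (target rate / source rate) = 368368 × (60000/1001)/(48) = 368368 × 1250/1001 = 460000.

460000 frames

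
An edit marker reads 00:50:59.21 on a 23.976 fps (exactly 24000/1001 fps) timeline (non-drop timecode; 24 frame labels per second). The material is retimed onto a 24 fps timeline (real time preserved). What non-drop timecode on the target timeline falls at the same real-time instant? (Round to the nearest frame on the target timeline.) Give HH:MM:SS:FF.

Source frame index: (0×3600 + 50×60 + 59) × 24 + 21 = 73437.
Real time: 73437 / (24000/1001) = 24503479/8000 s.
Target frame: (24503479/8000) × (24) = 73510437/1000 ≈ 73510.437 → 73510.
At 24 labels/s: frame 73510 → 00:51:02:22.

00:51:02:22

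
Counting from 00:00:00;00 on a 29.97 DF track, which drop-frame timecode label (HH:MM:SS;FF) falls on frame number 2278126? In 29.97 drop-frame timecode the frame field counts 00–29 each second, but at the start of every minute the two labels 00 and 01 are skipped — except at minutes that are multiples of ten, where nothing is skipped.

21:06:53;16

Each 10-minute DF block holds 10 × 60 × 30 − 9 × 2 = 17982 frames. 2278126 ÷ 17982 → 126 full blocks, remainder 12394.
Within the partial block the first minute is 1800 frames and each further minute 1798, so 6 further minute boundaries passed. Total skipped labels = 18 × 126 + 2 × 6 = 2280.
Non-drop label index = 2278126 + 2280 = 2280406; at 30 labels/s that is 21:06:53:16, i.e. DF 21:06:53;16.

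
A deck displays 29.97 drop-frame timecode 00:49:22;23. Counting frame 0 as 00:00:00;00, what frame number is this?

88793

As if non-drop at 30 labels/s: (0 × 3600 + 49 × 60 + 22) × 30 + 23 = 88883.
Minute boundaries passed: 49; those not divisible by 10: 49 − 4 = 45; dropped labels = 2 × 45 = 90.
Actual frame index = 88883 − 90 = 88793.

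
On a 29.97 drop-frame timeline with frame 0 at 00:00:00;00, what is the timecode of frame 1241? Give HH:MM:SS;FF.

Each 10-minute DF block holds 10 × 60 × 30 − 9 × 2 = 17982 frames. 1241 ÷ 17982 → 0 full blocks, remainder 1241.
Within the partial block the first minute is 1800 frames and each further minute 1798, so 0 further minute boundaries passed. Total skipped labels = 18 × 0 + 2 × 0 = 0.
Non-drop label index = 1241 + 0 = 1241; at 30 labels/s that is 00:00:41:11, i.e. DF 00:00:41;11.

00:00:41;11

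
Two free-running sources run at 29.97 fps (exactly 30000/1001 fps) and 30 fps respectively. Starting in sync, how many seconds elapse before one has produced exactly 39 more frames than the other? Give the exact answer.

The gap grows by |30 − 30000/1001| = 30/1001 frames per second.
Time for a 39-frame gap: 39 ÷ (30/1001) = 1301.3 s.

1301.3 seconds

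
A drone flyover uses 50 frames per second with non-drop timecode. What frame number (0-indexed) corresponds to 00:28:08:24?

frame 84424

Total seconds to the label: (0 × 3600 + 28 × 60 + 8) = 1688.
Frame index = 1688 × 50 + 24 = 84424.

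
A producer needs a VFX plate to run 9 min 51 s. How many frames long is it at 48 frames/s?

9 min 51 s = 591 s.
Frames = 591 × 48 = 28368.

28368 frames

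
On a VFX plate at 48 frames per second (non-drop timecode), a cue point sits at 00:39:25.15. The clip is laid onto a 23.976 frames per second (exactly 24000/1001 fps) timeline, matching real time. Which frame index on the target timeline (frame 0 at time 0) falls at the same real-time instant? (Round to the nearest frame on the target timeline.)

Source frame index: (0×3600 + 39×60 + 25) × 48 + 15 = 113535.
Real time: 113535 / (48) = 37845/16 s.
Target frame: (37845/16) × (24000/1001) = 56767500/1001 ≈ 56710.789 → 56711.

frame 56711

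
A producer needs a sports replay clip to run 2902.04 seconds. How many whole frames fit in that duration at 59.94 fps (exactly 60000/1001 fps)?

Frames = 2902.04 × 60000/1001 = 174122400/1001 ≈ 173948.4515.
Complete frames: 173948.

173948 frames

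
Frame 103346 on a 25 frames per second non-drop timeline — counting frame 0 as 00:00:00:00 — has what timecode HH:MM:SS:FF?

01:08:53:21

103346 ÷ 25 = 4133 full seconds, remainder 21 frames.
4133 s = 1 h 8 min 53 s.
Timecode: 01:08:53:21.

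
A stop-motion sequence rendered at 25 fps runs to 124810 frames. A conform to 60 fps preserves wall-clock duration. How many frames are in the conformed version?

Target frames = source frames × (target rate / source rate) = 124810 × (60)/(25) = 124810 × 12/5 = 299544.

299544 frames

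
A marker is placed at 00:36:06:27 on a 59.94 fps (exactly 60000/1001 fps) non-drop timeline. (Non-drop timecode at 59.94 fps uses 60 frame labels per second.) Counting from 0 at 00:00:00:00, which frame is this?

Total seconds to the label: (0 × 3600 + 36 × 60 + 6) = 2166.
Frame index = 2166 × 60 + 27 = 129987.

129987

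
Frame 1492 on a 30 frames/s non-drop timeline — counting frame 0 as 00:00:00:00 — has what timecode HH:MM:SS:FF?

1492 ÷ 30 = 49 full seconds, remainder 22 frames.
49 s = 0 h 0 min 49 s.
Timecode: 00:00:49:22.

00:00:49:22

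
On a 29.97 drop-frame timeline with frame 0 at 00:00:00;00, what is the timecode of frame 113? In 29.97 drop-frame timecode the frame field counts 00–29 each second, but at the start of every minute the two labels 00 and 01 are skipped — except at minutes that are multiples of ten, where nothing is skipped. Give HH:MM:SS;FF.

Ten DF minutes hold 17982 frames, so frame 113 lies in block 0 (frames 0–17981) with 113 frames into that block.
The block's first minute is 1800 frames and the rest 1798 each; 113 frames reaches minute 0, so 0 × 18 + 0 × 2 = 0 labels have been skipped so far.
Adding those back, label number 113 + 0 = 113 at 30 labels/s is 3 s + 23 f = 0 h 0 min 3 s frame 23, i.e. 00:00:03;23.

00:00:03;23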